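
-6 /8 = -3 /4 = -0.75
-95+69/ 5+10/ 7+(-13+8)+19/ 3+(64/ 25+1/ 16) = -636851/ 8400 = -75.82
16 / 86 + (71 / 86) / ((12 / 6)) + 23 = 4059 / 172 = 23.60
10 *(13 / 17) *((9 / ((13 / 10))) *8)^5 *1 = 3985108512.84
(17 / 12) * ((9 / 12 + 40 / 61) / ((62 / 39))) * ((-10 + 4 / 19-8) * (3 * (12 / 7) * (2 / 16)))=-16470909 / 1149728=-14.33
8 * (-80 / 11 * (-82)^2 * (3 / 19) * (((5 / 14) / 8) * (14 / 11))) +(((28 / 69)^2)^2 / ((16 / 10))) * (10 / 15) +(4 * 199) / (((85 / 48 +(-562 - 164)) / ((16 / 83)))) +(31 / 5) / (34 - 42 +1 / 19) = -1195611814812612625340477 / 340564112357449898115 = -3510.68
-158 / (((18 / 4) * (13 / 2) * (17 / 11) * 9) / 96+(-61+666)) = -222464 / 857807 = -0.26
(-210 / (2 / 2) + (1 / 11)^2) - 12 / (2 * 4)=-211.49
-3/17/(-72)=1/408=0.00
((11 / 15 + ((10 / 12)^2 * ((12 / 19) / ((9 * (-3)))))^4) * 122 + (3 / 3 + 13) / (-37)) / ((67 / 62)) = 5732427269096772116 / 69534607961631195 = 82.44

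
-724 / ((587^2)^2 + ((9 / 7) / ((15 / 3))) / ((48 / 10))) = -0.00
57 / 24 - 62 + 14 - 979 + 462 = -4501 / 8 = -562.62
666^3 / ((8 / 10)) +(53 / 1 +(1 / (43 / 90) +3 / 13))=206416577756 / 559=369260425.32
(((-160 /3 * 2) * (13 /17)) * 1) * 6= -8320 /17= -489.41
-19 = -19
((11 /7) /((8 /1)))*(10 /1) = 55 /28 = 1.96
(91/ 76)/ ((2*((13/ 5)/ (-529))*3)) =-18515/ 456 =-40.60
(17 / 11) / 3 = 17 / 33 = 0.52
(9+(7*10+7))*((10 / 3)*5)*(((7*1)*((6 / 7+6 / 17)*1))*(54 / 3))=3715200 / 17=218541.18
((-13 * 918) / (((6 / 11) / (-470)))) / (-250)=-1028313 / 25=-41132.52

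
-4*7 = -28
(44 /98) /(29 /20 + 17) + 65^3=4965495065 /18081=274625.02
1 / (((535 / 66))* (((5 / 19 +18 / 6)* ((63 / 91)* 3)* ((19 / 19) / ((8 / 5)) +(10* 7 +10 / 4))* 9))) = 1672 / 60452325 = 0.00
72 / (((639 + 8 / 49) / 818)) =2885904 / 31319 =92.15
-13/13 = -1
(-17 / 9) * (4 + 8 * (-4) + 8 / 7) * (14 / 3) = 6392 / 27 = 236.74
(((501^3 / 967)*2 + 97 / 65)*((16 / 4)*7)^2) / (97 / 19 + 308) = 243516663886384 / 373924395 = 651245.73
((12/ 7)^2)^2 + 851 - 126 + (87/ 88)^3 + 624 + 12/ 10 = 11124642895747/ 8181071360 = 1359.80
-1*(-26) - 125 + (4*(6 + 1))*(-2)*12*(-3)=1917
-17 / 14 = -1.21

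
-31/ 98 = -0.32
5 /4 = 1.25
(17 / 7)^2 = 289 / 49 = 5.90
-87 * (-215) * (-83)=-1552515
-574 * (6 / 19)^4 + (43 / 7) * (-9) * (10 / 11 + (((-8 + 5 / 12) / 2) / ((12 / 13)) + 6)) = -51566731081 / 321110944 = -160.59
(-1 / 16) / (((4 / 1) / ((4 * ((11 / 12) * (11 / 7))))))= -121 / 1344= -0.09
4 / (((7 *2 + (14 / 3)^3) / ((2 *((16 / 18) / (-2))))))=-48 / 1561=-0.03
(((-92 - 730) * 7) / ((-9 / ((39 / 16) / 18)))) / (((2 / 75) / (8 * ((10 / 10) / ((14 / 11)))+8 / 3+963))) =3155554.77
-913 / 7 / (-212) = 913 / 1484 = 0.62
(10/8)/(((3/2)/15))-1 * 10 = 5/2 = 2.50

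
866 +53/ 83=71931/ 83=866.64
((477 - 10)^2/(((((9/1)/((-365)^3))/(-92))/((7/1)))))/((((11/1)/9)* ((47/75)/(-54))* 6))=-8916849807688853.97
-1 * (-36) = 36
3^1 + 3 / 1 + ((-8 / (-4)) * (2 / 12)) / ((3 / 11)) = 65 / 9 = 7.22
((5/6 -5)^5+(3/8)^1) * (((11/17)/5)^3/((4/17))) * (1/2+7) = -44962511/518400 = -86.73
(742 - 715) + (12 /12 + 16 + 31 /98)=4343 /98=44.32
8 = 8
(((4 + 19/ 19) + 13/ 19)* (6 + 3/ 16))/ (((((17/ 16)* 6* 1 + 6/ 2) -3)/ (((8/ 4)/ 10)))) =1782/ 1615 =1.10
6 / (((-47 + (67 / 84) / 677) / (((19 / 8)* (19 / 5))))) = -15397011 / 13363645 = -1.15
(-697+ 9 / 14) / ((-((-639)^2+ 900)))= 9749 / 5729094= 0.00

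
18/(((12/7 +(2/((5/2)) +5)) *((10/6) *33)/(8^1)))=1008/2893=0.35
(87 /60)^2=841 /400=2.10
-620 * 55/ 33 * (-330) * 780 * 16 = 4255680000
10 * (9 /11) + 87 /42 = 1579 /154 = 10.25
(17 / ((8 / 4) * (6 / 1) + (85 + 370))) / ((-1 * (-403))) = 17 / 188201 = 0.00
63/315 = 1/5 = 0.20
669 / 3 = 223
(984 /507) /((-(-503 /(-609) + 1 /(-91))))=-49938 /20969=-2.38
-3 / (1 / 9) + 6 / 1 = -21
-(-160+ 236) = -76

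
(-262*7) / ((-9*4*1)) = 50.94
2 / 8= 1 / 4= 0.25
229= 229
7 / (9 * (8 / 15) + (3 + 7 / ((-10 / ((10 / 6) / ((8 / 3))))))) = 0.95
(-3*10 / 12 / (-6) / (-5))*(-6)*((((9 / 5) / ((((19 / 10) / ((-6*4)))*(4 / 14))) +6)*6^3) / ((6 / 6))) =-150984 / 19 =-7946.53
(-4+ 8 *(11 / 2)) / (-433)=-40 / 433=-0.09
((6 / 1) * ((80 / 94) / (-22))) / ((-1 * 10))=0.02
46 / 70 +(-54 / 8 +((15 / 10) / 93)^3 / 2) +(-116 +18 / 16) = -2018101887 / 16682960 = -120.97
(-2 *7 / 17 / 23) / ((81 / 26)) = -364 / 31671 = -0.01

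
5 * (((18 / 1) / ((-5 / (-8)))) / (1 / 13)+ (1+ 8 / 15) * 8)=5800 / 3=1933.33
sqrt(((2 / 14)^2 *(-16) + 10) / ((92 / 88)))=2 *sqrt(59961) / 161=3.04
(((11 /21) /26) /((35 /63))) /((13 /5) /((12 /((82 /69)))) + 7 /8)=27324 /853307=0.03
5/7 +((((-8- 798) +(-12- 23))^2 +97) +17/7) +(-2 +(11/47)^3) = 514095582559/726761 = 707379.16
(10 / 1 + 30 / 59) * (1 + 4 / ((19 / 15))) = 48980 / 1121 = 43.69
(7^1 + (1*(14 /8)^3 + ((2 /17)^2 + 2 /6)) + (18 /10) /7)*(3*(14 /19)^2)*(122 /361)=10750377029 /1506510760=7.14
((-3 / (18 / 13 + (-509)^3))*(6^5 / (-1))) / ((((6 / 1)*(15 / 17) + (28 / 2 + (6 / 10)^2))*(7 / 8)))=-1031097600 / 100239113271689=-0.00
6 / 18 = 1 / 3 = 0.33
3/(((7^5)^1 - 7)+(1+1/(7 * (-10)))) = 70/392023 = 0.00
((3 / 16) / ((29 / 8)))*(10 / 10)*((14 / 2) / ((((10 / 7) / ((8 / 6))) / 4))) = 196 / 145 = 1.35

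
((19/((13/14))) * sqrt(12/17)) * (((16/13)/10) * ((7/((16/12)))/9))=7448 * sqrt(51)/43095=1.23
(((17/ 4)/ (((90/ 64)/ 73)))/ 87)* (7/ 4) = 17374/ 3915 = 4.44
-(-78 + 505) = -427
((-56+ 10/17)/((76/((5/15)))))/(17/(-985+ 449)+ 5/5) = -42076/167637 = -0.25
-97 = -97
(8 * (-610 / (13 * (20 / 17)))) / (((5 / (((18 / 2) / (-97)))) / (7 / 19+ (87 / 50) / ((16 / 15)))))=56735307 / 4791800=11.84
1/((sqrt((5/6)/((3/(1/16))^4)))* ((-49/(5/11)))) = -2304* sqrt(30)/539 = -23.41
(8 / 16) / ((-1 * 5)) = -0.10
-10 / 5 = -2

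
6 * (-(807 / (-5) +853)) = -20748 / 5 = -4149.60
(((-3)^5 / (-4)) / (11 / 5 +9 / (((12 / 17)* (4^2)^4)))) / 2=39813120 / 2883839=13.81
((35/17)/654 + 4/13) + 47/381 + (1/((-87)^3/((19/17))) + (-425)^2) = 727761622918485403/4029120406818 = 180625.43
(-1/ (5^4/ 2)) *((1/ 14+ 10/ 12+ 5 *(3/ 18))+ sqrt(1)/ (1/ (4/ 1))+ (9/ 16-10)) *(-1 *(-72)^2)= -268488/ 4375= -61.37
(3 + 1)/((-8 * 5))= -1/10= -0.10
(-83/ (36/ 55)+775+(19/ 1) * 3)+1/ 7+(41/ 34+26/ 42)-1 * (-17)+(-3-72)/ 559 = 1733870549/ 2394756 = 724.03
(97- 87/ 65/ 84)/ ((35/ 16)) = 706044/ 15925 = 44.34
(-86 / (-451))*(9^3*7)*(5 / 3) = 731430 / 451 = 1621.80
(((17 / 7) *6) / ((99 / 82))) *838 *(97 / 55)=226625368 / 12705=17837.49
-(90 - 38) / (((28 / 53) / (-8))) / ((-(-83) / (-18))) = -99216 / 581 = -170.77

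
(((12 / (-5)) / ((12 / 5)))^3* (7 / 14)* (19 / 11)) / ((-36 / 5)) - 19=-18.88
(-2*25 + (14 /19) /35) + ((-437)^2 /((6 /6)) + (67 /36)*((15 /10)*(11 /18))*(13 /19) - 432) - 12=7817142769 /41040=190476.19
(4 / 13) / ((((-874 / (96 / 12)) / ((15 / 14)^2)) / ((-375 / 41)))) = 337500 / 11413129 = 0.03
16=16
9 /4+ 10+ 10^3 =4049 /4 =1012.25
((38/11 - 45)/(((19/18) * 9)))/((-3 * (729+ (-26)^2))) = 914/880935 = 0.00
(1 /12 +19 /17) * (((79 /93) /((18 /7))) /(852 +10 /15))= 135485 /291182256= 0.00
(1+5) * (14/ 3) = 28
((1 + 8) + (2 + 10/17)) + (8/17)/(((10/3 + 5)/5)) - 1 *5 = 584/85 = 6.87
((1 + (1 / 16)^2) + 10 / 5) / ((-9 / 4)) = -769 / 576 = -1.34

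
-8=-8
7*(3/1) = 21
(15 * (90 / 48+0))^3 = 11390625 / 512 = 22247.31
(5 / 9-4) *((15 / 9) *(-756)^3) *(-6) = -14882797440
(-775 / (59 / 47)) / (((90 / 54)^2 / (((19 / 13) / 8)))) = -249147 / 6136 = -40.60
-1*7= -7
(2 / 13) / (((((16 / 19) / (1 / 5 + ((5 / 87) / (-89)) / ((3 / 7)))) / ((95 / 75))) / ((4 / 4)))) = 4161247 / 90593100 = 0.05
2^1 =2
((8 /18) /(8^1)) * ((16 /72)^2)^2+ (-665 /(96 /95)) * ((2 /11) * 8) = -1243473349 /1299078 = -957.20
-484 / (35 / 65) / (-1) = 6292 / 7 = 898.86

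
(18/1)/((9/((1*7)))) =14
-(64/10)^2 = -1024/25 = -40.96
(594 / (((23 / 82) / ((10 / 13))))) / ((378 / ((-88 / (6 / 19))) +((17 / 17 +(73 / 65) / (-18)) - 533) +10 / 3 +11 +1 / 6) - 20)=-9161974800 / 3030982021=-3.02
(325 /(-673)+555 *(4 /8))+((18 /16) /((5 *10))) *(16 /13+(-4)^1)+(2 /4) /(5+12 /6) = 1696591609 /6124300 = 277.03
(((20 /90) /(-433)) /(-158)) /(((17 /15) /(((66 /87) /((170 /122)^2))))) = 81862 /73105661085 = 0.00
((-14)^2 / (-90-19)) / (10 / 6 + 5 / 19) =-5586 / 5995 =-0.93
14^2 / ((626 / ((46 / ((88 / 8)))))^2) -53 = -628171513 / 11854249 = -52.99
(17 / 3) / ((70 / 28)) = 34 / 15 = 2.27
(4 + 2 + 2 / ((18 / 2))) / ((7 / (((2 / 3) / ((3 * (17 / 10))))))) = 160 / 1377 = 0.12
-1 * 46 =-46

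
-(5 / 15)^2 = -1 / 9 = -0.11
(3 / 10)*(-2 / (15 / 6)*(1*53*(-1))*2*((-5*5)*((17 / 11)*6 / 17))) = -3816 / 11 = -346.91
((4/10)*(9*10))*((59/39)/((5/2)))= 1416/65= 21.78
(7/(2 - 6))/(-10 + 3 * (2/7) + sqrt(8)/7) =7 * sqrt(2)/1168 + 14/73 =0.20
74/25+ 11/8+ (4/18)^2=71027/16200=4.38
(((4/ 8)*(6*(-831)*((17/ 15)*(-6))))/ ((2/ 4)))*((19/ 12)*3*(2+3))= 805239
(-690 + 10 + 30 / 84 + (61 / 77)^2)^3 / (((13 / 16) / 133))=-19836111738629919973986 / 387070134451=-51246815429.88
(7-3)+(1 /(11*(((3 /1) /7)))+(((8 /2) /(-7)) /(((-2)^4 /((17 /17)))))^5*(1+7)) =299030111 /70992768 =4.21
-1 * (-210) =210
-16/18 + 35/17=179/153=1.17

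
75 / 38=1.97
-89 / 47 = -1.89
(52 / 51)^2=2704 / 2601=1.04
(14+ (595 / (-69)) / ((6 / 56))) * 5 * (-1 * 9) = 68810 / 23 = 2991.74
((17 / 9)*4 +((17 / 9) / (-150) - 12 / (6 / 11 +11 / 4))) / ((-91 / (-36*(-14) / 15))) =-610988 / 424125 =-1.44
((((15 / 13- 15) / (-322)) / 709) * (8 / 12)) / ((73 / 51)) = 3060 / 108327401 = 0.00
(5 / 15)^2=1 / 9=0.11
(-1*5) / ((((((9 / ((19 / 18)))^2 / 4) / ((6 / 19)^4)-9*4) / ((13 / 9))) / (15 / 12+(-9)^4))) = -104996 / 3969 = -26.45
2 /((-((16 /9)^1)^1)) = -9 /8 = -1.12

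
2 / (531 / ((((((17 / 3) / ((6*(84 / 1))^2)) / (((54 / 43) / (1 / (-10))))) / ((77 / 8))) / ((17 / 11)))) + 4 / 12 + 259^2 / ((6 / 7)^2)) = -3096 / 6882912430697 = -0.00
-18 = -18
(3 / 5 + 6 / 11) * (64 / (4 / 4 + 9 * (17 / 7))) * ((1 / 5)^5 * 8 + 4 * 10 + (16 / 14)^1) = 113407056 / 859375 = 131.96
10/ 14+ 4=33/ 7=4.71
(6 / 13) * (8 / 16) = 3 / 13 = 0.23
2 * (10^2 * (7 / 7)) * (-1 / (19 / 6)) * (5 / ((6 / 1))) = -1000 / 19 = -52.63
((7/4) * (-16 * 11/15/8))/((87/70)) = -539/261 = -2.07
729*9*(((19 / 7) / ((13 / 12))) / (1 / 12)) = 17950896 / 91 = 197262.59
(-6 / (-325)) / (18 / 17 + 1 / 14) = 1428 / 87425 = 0.02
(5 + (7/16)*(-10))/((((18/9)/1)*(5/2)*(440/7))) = 7/3520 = 0.00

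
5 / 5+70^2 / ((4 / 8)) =9801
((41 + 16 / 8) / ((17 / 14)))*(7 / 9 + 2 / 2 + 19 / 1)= 6622 / 9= 735.78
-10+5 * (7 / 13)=-95 / 13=-7.31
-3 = -3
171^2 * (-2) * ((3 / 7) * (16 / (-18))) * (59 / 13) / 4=2300292 / 91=25277.93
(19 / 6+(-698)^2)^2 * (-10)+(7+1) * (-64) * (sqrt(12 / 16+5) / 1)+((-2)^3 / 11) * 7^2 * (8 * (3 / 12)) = -469994230051807 / 198 - 256 * sqrt(23) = -2373708233812.62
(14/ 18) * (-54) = -42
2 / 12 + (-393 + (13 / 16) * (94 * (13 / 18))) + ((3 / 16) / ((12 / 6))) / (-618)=-20033509 / 59328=-337.67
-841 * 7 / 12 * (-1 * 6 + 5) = 5887 / 12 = 490.58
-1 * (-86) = 86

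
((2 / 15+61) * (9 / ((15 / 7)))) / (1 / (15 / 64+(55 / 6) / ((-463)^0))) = 2317259 / 960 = 2413.81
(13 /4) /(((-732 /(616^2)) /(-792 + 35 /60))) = 732000269 /549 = 1333333.82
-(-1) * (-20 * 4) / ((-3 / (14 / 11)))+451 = 16003 / 33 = 484.94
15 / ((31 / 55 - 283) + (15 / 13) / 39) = -139425 / 2624971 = -0.05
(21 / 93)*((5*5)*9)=1575 / 31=50.81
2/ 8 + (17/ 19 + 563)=42875/ 76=564.14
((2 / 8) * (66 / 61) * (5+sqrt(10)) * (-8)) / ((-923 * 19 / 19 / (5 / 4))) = 165 * sqrt(10) / 56303+825 / 56303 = 0.02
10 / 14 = 5 / 7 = 0.71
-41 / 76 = -0.54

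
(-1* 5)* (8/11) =-40/11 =-3.64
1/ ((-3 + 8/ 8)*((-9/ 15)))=5/ 6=0.83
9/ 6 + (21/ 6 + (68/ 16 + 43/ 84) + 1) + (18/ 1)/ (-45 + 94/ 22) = 10.32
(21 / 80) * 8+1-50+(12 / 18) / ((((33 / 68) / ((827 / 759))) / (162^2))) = 1091922613 / 27830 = 39235.45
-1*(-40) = 40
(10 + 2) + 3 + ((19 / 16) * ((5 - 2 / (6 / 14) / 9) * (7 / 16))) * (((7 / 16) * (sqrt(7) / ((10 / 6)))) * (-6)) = 5.30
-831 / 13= -63.92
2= 2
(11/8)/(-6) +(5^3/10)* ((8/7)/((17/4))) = 17891/5712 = 3.13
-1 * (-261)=261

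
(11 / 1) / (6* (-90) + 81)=-11 / 459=-0.02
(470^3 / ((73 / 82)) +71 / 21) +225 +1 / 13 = 2324186230937 / 19929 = 116623324.35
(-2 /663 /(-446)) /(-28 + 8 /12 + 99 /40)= -40 /147011189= -0.00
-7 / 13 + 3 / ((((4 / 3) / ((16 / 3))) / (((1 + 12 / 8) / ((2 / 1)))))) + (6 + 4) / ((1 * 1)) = 318 / 13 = 24.46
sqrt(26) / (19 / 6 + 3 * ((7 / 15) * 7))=30 * sqrt(26) / 389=0.39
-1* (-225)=225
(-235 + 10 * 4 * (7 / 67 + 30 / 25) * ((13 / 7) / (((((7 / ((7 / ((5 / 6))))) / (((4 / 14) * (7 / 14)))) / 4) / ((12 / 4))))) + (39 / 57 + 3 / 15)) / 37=-10844339 / 11539745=-0.94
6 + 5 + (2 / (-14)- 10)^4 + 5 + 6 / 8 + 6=101865215 / 9604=10606.54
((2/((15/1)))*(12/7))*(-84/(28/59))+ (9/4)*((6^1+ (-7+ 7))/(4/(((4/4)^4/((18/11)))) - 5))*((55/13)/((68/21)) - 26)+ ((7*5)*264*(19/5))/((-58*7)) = -342.64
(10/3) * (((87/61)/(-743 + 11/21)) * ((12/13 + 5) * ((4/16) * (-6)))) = 703395/12364456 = 0.06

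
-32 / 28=-8 / 7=-1.14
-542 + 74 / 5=-2636 / 5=-527.20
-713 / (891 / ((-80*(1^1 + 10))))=57040 / 81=704.20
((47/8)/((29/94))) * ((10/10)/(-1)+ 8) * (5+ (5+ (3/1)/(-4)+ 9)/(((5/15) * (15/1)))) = 2365839/2320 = 1019.76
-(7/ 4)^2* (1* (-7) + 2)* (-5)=-1225/ 16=-76.56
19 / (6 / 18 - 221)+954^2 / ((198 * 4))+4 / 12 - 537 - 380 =2538326 / 10923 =232.38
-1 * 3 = -3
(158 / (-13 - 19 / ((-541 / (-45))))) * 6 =-128217 / 1972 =-65.02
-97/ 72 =-1.35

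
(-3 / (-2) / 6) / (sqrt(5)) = sqrt(5) / 20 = 0.11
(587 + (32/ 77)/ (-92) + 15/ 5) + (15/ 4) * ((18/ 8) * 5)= 17913537/ 28336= 632.18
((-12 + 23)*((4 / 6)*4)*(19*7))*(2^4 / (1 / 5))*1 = 936320 / 3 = 312106.67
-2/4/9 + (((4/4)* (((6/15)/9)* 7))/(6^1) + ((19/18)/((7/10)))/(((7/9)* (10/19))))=24343/6615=3.68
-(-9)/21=3/7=0.43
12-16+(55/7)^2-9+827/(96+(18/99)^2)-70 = -1029251/81340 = -12.65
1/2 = 0.50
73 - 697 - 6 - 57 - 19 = -706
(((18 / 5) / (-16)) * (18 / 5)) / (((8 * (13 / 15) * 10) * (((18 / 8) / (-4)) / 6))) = 81 / 650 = 0.12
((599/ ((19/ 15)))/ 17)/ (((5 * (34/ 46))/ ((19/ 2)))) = 41331/ 578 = 71.51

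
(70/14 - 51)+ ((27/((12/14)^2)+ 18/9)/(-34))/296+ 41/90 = -82511647/1811520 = -45.55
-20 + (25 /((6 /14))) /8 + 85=1735 /24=72.29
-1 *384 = -384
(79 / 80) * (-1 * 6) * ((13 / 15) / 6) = -1027 / 1200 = -0.86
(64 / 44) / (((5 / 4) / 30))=384 / 11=34.91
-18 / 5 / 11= -18 / 55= -0.33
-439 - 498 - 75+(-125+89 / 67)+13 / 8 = -607849 / 536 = -1134.05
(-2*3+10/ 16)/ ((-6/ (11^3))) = 57233/ 48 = 1192.35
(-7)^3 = -343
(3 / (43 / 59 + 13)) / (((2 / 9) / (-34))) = -1003 / 30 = -33.43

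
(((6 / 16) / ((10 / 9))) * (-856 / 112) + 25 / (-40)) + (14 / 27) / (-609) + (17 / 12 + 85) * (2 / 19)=5.89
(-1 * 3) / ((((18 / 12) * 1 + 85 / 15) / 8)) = -144 / 43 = -3.35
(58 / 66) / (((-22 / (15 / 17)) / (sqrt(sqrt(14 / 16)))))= -145 * 14^(1 / 4) / 8228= -0.03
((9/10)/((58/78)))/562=351/162980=0.00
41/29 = 1.41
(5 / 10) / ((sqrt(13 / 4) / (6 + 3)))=9 * sqrt(13) / 13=2.50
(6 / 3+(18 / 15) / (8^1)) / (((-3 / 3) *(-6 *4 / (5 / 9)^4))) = 5375 / 629856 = 0.01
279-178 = 101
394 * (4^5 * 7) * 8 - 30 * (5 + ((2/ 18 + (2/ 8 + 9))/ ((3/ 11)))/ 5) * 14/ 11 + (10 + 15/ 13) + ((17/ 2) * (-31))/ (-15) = 290773347583/ 12870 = 22593111.70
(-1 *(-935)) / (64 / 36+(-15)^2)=8415 / 2041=4.12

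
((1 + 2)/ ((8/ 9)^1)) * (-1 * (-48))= 162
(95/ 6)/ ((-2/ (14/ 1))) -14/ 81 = -17983/ 162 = -111.01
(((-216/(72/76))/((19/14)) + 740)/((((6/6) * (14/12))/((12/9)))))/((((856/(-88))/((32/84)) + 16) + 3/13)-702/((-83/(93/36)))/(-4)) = -217250176/4907105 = -44.27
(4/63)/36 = 1/567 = 0.00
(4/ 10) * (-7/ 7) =-2/ 5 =-0.40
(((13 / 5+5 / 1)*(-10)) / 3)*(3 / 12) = -19 / 3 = -6.33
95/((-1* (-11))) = 95/11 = 8.64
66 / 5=13.20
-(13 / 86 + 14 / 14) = -99 / 86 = -1.15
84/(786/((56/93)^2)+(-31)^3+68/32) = -0.00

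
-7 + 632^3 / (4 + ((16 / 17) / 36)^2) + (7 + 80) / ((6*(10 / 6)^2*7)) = 517061386553743 / 8194550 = 63098203.87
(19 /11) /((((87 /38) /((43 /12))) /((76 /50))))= 294937 /71775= 4.11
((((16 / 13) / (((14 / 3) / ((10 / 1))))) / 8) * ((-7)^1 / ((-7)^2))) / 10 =-3 / 637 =-0.00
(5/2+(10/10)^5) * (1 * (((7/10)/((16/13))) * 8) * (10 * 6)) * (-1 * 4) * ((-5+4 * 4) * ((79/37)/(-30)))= 553553/185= 2992.18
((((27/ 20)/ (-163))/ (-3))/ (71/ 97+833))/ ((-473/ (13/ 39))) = -291/ 124703006560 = -0.00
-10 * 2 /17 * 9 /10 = -18 /17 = -1.06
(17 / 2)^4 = 83521 / 16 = 5220.06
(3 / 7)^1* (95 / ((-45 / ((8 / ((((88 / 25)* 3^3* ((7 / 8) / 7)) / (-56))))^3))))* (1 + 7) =30507008000000 / 78594219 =388158.42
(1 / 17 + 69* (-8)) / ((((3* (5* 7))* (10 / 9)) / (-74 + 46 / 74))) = 15284907 / 44030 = 347.15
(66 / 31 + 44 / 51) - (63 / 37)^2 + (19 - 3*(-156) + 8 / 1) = 1071572936 / 2164389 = 495.09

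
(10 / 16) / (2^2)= 5 / 32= 0.16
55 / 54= 1.02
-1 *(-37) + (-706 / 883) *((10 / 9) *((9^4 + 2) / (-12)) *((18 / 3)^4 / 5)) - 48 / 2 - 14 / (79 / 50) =8785363029 / 69757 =125942.39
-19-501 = -520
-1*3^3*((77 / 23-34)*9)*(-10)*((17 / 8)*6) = -43685325 / 46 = -949680.98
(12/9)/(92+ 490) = 2/873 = 0.00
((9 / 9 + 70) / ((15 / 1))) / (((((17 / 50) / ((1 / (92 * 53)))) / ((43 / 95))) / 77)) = 235081 / 2362422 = 0.10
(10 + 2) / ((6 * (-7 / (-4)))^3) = 32 / 3087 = 0.01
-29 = -29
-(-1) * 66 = 66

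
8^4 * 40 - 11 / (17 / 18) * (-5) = 2786270 / 17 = 163898.24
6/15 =2/5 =0.40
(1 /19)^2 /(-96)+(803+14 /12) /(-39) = -27869239 /1351584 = -20.62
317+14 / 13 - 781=-6018 / 13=-462.92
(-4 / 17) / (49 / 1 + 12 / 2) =-4 / 935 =-0.00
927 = 927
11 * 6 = 66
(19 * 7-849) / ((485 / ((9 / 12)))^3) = -4833 / 1825346000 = -0.00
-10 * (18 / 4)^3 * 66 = -120285 / 2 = -60142.50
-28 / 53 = -0.53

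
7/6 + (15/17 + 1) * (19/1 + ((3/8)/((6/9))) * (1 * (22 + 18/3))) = 6791/102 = 66.58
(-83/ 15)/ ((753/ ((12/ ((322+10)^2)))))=-0.00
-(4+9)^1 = -13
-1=-1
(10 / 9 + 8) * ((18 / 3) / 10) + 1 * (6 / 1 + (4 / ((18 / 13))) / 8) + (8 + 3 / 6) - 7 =2399 / 180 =13.33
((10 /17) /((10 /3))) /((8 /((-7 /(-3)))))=0.05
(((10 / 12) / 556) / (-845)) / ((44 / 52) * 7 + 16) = -1 / 12359880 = -0.00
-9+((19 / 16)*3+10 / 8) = -67 / 16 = -4.19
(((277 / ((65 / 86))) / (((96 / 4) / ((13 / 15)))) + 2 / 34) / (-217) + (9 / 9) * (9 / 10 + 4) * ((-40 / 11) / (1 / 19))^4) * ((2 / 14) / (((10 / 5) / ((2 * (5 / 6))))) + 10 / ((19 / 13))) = 548179748599825704233 / 705280874760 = 777250267.54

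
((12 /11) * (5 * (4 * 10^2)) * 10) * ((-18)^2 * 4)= 311040000 /11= 28276363.64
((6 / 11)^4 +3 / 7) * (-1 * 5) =-264975 / 102487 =-2.59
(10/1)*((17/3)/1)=56.67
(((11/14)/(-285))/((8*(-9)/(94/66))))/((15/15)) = 47/861840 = 0.00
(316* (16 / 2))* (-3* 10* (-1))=75840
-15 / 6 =-5 / 2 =-2.50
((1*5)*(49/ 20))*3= 147/ 4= 36.75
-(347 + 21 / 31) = -10778 / 31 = -347.68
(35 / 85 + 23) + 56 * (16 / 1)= 15630 / 17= 919.41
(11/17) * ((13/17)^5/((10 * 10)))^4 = 209054601523688793826811/6909193391300873288082721700000000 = 0.00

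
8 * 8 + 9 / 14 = 905 / 14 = 64.64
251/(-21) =-11.95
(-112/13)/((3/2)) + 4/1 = -68/39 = -1.74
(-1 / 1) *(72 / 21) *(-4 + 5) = -24 / 7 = -3.43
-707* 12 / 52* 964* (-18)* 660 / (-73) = -25595754.18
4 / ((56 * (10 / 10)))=1 / 14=0.07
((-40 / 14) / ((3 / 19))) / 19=-20 / 21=-0.95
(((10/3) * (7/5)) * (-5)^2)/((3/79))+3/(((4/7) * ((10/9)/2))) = 554701/180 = 3081.67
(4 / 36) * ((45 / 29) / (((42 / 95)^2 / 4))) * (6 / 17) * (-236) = -21299000 / 72471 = -293.90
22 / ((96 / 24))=11 / 2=5.50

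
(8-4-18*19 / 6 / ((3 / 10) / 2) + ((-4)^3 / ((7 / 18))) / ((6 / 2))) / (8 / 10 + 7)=-1160 / 21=-55.24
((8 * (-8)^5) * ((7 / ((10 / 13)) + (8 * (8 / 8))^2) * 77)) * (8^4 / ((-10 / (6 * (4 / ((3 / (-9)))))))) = -1087878708854784 / 25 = -43515148354191.36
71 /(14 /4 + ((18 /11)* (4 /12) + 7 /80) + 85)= 62480 /78437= 0.80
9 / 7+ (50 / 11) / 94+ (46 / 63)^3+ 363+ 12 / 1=48700645825 / 129274299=376.72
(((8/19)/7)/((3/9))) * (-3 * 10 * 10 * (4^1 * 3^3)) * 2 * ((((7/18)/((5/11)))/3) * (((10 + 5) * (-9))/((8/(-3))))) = -3207600/19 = -168821.05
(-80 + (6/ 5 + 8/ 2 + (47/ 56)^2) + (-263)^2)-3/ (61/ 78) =66084225041/ 956480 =69091.07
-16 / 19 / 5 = -16 / 95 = -0.17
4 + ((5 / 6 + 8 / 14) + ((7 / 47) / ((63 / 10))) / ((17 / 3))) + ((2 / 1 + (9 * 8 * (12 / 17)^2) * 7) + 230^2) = 30326201117 / 570486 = 53158.54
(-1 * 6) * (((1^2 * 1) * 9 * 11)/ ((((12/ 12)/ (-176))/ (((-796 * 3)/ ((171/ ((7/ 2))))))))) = -97086528/ 19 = -5109817.26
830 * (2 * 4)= 6640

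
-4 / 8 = -1 / 2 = -0.50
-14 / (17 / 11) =-154 / 17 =-9.06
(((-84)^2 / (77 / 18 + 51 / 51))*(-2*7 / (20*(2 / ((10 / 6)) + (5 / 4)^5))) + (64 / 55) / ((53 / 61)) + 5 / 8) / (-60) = 5796393937 / 1594282400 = 3.64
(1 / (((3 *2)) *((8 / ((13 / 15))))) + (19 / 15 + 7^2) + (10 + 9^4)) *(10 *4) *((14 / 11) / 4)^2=233598925 / 8712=26813.47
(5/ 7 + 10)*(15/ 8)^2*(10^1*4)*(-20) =-421875/ 14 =-30133.93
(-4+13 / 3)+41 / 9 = 44 / 9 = 4.89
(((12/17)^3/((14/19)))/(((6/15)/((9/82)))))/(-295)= -36936/83191829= -0.00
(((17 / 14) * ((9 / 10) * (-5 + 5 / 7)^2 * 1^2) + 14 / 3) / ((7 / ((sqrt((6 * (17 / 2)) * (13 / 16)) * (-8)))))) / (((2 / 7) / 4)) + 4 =-2544.05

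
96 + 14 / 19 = 96.74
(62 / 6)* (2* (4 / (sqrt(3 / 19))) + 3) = 31 + 248* sqrt(57) / 9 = 239.04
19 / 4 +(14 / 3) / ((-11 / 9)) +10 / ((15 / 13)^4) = 2928493 / 445500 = 6.57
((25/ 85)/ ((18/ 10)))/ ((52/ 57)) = 475/ 2652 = 0.18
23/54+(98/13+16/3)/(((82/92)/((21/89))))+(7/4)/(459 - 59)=3.84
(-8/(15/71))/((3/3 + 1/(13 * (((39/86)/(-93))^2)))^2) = -2741627512/758228815815135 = -0.00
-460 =-460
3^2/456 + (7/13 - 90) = -176737/1976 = -89.44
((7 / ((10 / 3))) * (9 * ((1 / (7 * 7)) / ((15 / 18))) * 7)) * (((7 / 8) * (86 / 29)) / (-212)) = -24381 / 614800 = -0.04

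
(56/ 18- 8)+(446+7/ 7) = 3979/ 9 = 442.11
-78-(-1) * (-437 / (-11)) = -421 / 11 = -38.27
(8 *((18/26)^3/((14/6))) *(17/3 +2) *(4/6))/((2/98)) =625968/2197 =284.92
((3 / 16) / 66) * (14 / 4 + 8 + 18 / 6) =29 / 704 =0.04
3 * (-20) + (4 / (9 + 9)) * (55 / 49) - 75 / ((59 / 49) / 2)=-4796000 / 26019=-184.33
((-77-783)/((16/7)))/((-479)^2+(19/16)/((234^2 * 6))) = -395557344/241214810807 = -0.00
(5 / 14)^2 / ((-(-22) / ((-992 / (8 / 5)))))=-3875 / 1078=-3.59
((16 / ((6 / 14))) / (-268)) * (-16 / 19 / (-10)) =-0.01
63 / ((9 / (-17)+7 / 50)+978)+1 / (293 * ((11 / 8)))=179239402 / 2678213087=0.07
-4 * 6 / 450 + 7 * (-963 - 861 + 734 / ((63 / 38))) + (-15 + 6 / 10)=-2178752 / 225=-9683.34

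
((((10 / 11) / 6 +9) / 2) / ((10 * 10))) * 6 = 151 / 550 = 0.27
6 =6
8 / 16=1 / 2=0.50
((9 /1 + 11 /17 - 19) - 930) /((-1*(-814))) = -15969 /13838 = -1.15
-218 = -218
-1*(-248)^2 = -61504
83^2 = 6889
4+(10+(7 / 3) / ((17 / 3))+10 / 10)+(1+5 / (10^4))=558017 / 34000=16.41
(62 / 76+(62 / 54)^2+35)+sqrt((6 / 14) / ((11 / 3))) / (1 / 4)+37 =12*sqrt(77) / 77+2053661 / 27702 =75.50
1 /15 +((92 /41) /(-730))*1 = 571 /8979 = 0.06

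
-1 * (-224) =224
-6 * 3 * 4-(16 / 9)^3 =-56584 / 729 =-77.62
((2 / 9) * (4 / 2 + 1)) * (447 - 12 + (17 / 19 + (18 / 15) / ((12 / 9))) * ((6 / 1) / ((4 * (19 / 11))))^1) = 1050651 / 3610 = 291.04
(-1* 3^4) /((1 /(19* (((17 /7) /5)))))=-26163 /35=-747.51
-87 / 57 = -29 / 19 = -1.53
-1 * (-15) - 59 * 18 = -1047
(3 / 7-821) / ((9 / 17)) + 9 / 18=-195233 / 126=-1549.47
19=19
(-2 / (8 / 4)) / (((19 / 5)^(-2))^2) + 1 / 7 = -911622 / 4375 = -208.37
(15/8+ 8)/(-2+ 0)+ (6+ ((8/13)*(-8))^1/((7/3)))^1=-1525/1456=-1.05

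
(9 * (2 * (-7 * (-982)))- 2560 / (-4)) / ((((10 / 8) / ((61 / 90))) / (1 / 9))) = 15173384 / 2025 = 7493.03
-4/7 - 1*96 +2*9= -550/7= -78.57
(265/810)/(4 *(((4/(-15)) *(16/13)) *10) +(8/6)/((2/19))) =-0.71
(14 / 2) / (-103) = -7 / 103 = -0.07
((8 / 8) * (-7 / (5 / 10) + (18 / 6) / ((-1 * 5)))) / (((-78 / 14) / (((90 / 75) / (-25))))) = -1022 / 8125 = -0.13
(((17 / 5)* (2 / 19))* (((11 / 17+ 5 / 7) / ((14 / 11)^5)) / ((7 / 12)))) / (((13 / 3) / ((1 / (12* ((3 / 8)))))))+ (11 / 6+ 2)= 23471009701 / 6102453630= 3.85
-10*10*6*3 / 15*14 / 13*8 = -13440 / 13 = -1033.85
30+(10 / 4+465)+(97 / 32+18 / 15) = 501.73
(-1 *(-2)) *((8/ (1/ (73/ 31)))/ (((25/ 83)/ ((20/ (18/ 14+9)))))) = 339304/ 1395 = 243.23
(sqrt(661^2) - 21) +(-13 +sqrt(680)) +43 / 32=2* sqrt(170) +20107 / 32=654.42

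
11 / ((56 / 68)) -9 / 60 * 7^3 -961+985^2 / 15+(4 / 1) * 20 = 63762.57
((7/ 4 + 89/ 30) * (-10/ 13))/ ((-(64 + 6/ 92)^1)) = 6509/ 114933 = 0.06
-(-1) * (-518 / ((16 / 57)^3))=-47964987 / 2048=-23420.40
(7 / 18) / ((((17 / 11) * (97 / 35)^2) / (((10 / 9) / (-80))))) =-0.00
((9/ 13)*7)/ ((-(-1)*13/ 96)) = 6048/ 169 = 35.79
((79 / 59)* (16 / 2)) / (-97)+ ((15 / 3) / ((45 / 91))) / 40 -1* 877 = -1806572287 / 2060280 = -876.86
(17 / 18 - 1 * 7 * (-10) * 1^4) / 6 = 1277 / 108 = 11.82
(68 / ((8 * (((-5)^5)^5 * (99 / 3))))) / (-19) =0.00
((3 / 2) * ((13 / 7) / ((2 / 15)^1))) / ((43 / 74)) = 21645 / 602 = 35.96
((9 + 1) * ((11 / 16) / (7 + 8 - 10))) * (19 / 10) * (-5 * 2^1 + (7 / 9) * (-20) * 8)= -25289 / 72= -351.24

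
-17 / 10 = -1.70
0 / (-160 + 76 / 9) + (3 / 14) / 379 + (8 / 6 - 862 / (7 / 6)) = -11739895 / 15918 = -737.52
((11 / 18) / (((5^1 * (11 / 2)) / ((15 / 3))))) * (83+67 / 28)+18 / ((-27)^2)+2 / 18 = 21827 / 2268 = 9.62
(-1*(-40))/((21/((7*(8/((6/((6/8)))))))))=40/3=13.33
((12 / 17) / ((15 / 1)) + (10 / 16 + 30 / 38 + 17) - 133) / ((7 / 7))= -1479837 / 12920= -114.54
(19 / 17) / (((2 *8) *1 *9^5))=19 / 16061328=0.00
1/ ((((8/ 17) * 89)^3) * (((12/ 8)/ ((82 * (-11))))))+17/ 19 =4559938135/ 5143453824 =0.89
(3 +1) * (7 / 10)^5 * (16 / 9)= 33614 / 28125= 1.20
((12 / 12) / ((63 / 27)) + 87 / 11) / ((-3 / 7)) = -214 / 11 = -19.45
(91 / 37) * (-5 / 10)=-1.23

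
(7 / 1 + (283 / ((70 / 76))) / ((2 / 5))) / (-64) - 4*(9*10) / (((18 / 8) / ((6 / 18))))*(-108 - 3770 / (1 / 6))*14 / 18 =1900642463 / 2016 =942779.00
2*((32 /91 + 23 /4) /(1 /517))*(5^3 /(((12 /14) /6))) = 143532125 /26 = 5520466.35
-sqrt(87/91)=-sqrt(7917)/91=-0.98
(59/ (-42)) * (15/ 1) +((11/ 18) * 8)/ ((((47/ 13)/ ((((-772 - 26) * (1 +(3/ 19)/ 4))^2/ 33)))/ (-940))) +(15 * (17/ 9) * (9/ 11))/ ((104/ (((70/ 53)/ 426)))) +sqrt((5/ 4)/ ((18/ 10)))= -2395974684143485/ 90402312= -26503466.90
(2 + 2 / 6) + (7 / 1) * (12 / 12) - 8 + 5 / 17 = 83 / 51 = 1.63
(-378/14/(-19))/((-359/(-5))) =135/6821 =0.02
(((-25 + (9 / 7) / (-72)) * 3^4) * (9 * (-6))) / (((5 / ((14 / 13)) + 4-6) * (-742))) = -3063987 / 54908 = -55.80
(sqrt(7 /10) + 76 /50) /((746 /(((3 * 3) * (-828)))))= -141588 /9325 - 1863 * sqrt(70) /1865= -23.54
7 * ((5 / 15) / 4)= 7 / 12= 0.58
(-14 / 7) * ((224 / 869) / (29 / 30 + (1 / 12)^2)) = -322560 / 609169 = -0.53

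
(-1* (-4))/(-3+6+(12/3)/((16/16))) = 4/7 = 0.57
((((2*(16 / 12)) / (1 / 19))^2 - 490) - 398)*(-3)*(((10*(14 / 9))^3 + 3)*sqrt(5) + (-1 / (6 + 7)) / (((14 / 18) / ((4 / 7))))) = 181344 / 637 - 41500377944*sqrt(5) / 2187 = -42431204.19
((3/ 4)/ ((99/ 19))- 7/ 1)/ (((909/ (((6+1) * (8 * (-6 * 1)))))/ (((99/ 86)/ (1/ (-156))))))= -1976520/ 4343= -455.10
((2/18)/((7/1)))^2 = 1/3969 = 0.00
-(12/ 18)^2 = -0.44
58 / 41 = 1.41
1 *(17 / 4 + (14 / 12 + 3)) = 8.42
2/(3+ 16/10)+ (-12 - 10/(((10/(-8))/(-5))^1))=-1186/23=-51.57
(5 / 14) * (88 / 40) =11 / 14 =0.79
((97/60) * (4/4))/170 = 97/10200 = 0.01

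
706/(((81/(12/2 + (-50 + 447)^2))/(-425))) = -47292380750/81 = -583856552.47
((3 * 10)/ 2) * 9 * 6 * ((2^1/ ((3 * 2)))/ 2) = 135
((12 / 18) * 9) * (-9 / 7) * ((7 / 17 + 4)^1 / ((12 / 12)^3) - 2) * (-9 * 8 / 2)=669.78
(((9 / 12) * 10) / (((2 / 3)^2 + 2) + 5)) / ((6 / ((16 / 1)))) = 2.69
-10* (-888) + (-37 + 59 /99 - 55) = 870071 /99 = 8788.60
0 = 0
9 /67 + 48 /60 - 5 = -1362 /335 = -4.07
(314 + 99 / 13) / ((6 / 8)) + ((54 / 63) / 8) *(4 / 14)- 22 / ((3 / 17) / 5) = -743311 / 3822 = -194.48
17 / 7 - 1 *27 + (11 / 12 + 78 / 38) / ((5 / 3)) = -60621 / 2660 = -22.79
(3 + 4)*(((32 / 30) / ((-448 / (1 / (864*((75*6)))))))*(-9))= 1 / 2592000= 0.00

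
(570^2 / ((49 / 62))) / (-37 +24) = -20143800 / 637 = -31622.92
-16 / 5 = -3.20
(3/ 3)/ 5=1/ 5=0.20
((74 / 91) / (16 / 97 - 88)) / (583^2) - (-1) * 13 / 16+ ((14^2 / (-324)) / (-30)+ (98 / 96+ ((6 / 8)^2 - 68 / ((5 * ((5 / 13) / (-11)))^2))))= -11859659808596297989 / 5336335474470000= -2222.44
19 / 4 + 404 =1635 / 4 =408.75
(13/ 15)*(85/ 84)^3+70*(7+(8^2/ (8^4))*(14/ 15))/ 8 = 62.28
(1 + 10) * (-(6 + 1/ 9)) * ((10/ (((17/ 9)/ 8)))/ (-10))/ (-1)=-4840/ 17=-284.71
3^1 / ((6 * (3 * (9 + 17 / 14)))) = 7 / 429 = 0.02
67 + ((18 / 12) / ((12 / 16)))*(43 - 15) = 123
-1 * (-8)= 8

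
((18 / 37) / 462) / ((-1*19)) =-3 / 54131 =-0.00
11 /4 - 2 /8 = 5 /2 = 2.50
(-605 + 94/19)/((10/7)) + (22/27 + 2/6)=-2148899/5130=-418.89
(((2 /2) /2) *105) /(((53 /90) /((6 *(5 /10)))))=14175 /53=267.45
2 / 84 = 1 / 42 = 0.02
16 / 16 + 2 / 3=5 / 3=1.67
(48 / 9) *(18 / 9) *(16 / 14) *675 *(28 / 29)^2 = 6451200 / 841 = 7670.87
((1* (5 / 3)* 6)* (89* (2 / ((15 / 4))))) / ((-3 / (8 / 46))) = -5696 / 207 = -27.52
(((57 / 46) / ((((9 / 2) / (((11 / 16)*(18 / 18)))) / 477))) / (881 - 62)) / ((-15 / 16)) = -11077 / 94185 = -0.12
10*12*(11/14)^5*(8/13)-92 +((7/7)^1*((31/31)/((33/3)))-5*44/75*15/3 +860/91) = -540851977/7210203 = -75.01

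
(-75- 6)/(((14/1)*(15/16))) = -216/35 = -6.17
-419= -419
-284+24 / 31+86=-6114 / 31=-197.23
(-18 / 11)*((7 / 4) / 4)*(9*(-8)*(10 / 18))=315 / 11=28.64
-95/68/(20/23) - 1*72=-20021/272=-73.61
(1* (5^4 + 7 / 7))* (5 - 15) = -6260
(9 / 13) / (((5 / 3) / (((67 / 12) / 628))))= 603 / 163280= 0.00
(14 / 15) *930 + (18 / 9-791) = 79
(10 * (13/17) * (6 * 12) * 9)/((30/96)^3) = 69009408/425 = 162375.08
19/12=1.58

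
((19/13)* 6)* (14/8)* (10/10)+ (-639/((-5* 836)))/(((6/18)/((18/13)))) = 217104/13585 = 15.98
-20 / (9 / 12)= -80 / 3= -26.67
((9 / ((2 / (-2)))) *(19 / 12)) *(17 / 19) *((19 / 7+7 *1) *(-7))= 867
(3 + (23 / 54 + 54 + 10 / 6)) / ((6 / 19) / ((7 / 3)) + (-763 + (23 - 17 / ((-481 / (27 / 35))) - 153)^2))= 17183302934525 / 4690393103033856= 0.00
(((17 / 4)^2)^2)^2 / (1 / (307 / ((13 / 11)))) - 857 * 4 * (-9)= 23583417794993 / 851968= 27681107.50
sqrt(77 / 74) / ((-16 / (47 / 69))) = -47 * sqrt(5698) / 81696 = -0.04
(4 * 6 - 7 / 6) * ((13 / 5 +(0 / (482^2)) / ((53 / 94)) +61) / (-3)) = -7261 / 15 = -484.07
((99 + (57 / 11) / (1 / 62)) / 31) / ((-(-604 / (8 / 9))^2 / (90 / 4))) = -15410 / 23325423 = -0.00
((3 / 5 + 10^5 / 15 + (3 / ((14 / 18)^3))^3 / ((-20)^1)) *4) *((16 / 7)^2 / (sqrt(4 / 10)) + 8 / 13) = 128892115761944 / 7868953365 + 2062273852191104 *sqrt(10) / 29659901145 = 236255.23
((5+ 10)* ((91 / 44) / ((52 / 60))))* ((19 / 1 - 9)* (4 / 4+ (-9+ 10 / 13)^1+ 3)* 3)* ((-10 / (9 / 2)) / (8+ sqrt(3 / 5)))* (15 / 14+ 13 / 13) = 10875000 / 4121 - 271875* sqrt(15) / 4121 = 2383.41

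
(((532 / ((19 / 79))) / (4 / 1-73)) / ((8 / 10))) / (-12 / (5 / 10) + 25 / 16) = 44240 / 24771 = 1.79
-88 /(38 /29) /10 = -638 /95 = -6.72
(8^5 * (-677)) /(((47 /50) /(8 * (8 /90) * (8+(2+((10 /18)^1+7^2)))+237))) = -6592655548.28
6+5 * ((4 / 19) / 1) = 7.05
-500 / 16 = -125 / 4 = -31.25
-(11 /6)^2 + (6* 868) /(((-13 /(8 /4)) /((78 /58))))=-1128437 /1044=-1080.88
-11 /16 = -0.69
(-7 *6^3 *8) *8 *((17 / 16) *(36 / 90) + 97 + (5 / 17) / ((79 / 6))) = -63320999616 / 6715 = -9429784.01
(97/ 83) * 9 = 873/ 83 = 10.52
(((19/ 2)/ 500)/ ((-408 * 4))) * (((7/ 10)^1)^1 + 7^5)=-3193463/ 16320000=-0.20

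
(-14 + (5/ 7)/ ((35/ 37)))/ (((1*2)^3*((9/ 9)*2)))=-649/ 784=-0.83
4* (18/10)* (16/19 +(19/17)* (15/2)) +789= 1381497/1615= 855.42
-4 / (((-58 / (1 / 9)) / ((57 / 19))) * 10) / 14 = 1 / 6090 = 0.00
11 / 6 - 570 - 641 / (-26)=-21197 / 39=-543.51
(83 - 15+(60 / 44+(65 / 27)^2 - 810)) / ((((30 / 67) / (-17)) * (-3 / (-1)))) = 3355885816 / 360855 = 9299.82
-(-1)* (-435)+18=-417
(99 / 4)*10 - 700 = -905 / 2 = -452.50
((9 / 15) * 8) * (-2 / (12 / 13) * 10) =-104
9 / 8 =1.12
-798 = -798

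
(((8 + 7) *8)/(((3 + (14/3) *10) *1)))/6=60/149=0.40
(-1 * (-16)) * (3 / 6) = 8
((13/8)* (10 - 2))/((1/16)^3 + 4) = 53248/16385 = 3.25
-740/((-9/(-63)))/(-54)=2590/27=95.93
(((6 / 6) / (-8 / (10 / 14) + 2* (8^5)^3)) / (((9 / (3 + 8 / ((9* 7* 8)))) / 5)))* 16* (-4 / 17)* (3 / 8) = -4750 / 141309234401749029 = -0.00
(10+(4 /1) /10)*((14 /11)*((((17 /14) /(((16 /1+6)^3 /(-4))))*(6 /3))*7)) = -6188 /73205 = -0.08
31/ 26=1.19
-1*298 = -298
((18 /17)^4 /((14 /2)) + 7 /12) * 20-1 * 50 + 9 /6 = -33.24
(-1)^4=1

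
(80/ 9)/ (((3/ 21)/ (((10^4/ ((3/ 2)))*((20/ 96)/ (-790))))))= -700000/ 6399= -109.39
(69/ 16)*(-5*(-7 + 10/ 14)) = 3795/ 28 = 135.54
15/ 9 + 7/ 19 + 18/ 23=3694/ 1311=2.82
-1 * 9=-9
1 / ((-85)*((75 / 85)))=-0.01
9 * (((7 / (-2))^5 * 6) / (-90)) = 50421 / 160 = 315.13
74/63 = 1.17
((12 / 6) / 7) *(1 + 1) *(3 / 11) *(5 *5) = 300 / 77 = 3.90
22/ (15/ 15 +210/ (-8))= -88/ 101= -0.87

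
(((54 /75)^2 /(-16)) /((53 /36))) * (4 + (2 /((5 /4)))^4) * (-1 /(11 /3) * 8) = 115403616 /227734375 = 0.51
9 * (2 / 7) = 18 / 7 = 2.57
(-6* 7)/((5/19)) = -798/5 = -159.60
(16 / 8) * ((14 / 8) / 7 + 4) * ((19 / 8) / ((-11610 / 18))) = -323 / 10320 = -0.03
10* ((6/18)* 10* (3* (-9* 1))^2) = 24300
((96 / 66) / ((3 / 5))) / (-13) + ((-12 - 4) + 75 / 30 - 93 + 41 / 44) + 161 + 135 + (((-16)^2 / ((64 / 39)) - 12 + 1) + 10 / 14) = 4035547 / 12012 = 335.96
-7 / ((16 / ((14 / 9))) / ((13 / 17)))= -637 / 1224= -0.52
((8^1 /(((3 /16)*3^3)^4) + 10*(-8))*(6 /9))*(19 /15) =-130842108896 /1937102445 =-67.55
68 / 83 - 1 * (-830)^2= -57178632 / 83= -688899.18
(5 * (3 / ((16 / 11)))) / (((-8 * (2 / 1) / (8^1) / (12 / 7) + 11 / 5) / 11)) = 27225 / 248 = 109.78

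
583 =583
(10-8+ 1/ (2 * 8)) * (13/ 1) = 429/ 16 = 26.81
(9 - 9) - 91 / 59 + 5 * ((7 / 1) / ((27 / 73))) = 148288 / 1593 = 93.09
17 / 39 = 0.44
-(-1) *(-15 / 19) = -15 / 19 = -0.79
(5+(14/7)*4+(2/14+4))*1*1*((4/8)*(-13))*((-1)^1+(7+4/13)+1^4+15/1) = -17400/7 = -2485.71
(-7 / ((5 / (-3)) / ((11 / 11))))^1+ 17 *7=616 / 5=123.20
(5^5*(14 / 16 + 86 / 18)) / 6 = 1271875 / 432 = 2944.16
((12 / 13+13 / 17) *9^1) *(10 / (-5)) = -6714 / 221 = -30.38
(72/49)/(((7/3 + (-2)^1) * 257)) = 216/12593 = 0.02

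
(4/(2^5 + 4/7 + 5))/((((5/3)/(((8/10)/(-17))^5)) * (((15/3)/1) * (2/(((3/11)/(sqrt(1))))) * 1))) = -0.00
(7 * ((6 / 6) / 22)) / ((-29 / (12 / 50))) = -21 / 7975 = -0.00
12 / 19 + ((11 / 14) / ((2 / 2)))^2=4651 / 3724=1.25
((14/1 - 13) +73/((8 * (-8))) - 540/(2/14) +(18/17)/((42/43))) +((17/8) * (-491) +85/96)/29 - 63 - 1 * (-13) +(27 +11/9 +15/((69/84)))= -6019944835/1576512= -3818.52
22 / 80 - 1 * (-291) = 11651 / 40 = 291.28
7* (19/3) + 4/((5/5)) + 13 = 184/3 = 61.33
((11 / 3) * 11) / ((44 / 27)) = 99 / 4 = 24.75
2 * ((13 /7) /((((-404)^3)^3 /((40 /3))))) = -65 /376297729660871949041664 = -0.00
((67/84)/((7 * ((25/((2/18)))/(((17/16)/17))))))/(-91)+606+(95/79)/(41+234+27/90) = 25388104437101971/41894259825600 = 606.00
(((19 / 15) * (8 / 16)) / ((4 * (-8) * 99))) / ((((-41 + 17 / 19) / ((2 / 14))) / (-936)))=-4693 / 7040880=-0.00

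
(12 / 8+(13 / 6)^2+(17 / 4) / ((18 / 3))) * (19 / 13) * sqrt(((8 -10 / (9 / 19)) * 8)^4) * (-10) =-10518746560 / 9477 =-1109923.66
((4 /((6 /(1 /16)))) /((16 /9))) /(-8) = -3 /1024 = -0.00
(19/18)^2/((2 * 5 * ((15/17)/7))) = 42959/48600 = 0.88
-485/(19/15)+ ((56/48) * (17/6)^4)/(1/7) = 21187651/147744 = 143.41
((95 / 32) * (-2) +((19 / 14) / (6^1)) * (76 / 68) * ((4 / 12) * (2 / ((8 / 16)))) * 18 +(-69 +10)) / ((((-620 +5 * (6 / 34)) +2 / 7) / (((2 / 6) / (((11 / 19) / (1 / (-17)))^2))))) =13488043 / 41202434064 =0.00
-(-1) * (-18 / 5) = -18 / 5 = -3.60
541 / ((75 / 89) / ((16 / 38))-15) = -385192 / 9255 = -41.62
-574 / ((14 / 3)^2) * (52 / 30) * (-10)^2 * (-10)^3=31980000 / 7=4568571.43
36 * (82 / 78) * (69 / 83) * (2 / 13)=67896 / 14027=4.84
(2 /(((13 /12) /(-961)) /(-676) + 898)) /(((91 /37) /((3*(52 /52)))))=10240416 /3769487911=0.00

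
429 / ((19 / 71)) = 30459 / 19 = 1603.11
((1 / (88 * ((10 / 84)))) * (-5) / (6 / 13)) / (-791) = 13 / 9944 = 0.00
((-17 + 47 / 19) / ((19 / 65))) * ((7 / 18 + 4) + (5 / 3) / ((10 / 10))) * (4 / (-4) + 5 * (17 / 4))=-4399785 / 722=-6093.89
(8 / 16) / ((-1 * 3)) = -1 / 6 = -0.17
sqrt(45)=6.71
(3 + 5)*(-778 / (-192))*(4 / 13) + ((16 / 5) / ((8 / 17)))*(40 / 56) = 4049 / 273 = 14.83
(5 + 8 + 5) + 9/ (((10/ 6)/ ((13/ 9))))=129/ 5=25.80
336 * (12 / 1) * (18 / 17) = 72576 / 17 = 4269.18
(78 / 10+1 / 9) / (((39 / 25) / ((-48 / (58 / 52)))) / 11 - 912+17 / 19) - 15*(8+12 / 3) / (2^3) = -61720436435 / 2742072318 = -22.51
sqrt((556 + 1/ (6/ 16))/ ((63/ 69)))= 2*sqrt(67459)/ 21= 24.74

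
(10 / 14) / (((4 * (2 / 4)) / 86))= 215 / 7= 30.71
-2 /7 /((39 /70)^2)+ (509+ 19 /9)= 776000 /1521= 510.19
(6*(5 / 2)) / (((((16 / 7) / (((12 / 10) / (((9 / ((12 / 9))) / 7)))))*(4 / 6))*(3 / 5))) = 245 / 12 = 20.42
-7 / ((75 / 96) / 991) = -221984 / 25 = -8879.36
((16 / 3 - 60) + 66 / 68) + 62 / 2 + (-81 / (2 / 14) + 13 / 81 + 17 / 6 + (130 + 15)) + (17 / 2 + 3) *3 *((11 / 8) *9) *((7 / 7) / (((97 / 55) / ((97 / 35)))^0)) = -325297 / 22032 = -14.76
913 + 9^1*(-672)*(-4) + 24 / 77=1933109 / 77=25105.31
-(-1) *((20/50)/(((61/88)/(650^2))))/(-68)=-3718000/1037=-3585.34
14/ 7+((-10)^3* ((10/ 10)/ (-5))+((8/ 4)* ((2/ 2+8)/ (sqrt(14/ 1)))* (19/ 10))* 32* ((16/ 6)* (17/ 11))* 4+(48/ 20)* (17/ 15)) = 5118/ 25+496128* sqrt(14)/ 385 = 5026.38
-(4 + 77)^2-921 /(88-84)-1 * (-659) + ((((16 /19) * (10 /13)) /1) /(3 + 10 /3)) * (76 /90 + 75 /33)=-3798584197 /619476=-6131.93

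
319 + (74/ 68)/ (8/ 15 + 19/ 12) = 689831/ 2159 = 319.51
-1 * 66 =-66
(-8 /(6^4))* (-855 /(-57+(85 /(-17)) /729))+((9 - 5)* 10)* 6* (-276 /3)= -22080.09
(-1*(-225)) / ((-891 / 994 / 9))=-24850 / 11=-2259.09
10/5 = 2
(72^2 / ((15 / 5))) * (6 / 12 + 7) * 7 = 90720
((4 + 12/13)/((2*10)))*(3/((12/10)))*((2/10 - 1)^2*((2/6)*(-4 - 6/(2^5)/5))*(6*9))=-46512/1625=-28.62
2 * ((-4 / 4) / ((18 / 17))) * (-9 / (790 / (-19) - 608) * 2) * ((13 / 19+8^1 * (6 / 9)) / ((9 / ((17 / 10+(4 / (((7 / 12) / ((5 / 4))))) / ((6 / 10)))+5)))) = -71981 / 98010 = -0.73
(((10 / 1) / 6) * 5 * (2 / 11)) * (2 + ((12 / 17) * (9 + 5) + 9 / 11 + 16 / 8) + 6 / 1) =193550 / 6171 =31.36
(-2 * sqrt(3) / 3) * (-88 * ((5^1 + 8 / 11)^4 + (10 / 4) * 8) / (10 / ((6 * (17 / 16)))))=70994.11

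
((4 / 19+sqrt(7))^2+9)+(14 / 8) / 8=8*sqrt(7) / 19+187871 / 11552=17.38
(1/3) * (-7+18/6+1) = -1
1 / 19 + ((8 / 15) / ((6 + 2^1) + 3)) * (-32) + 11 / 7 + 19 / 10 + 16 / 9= 98761 / 26334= 3.75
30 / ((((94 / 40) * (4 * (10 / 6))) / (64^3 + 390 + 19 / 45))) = 23628098 / 47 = 502725.49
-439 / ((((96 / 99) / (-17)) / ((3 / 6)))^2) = -138162519 / 4096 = -33731.08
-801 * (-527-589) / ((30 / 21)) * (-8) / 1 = -25029648 / 5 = -5005929.60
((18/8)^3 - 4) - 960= -60967/64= -952.61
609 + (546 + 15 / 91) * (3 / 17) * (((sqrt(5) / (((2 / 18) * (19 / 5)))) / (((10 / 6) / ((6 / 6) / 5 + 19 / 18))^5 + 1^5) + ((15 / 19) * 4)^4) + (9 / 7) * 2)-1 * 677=123620675642625555 * sqrt(5) / 2773577909751649 + 1060032458594 / 108557393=9864.38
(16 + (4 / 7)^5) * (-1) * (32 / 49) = -8637952 / 823543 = -10.49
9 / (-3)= -3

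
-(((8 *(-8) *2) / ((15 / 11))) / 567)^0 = -1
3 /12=1 /4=0.25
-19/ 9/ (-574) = 19/ 5166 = 0.00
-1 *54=-54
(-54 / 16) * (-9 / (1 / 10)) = 1215 / 4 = 303.75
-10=-10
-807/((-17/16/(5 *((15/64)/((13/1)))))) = 60525/884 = 68.47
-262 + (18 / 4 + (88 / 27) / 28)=-257.38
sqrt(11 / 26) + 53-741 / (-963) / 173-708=-36373868 / 55533 + sqrt(286) / 26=-654.35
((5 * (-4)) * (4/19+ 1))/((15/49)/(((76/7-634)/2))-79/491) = 574700770/3842617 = 149.56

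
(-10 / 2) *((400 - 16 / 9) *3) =-17920 / 3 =-5973.33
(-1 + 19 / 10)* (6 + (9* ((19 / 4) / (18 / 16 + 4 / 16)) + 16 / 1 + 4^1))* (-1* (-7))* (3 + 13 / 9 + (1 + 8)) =24178 / 5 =4835.60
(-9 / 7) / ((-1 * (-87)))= -3 / 203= -0.01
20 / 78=10 / 39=0.26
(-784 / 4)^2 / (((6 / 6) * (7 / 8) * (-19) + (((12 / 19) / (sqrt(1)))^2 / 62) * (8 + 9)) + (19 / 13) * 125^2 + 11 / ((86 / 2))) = 1922572975232 / 1142067133955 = 1.68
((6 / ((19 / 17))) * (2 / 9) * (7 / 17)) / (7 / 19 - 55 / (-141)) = 329 / 508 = 0.65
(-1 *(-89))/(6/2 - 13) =-89/10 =-8.90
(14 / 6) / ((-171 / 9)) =-7 / 57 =-0.12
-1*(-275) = 275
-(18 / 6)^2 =-9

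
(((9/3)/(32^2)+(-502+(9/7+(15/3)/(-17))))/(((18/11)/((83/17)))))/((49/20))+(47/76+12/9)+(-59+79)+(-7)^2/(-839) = -4283271033434131/7281485600256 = -588.24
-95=-95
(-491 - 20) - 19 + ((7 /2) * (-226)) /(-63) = -517.44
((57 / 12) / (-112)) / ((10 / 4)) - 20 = -22419 / 1120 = -20.02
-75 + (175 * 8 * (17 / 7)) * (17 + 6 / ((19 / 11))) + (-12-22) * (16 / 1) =1310839 / 19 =68991.53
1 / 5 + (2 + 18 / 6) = 26 / 5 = 5.20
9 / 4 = 2.25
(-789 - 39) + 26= -802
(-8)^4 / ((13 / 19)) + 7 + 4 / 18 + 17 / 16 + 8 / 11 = 123458791 / 20592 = 5995.47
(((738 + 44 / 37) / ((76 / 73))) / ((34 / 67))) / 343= 66884425 / 16396772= 4.08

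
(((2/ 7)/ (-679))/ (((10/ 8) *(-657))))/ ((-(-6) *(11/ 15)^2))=20/ 125949747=0.00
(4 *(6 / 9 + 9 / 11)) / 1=196 / 33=5.94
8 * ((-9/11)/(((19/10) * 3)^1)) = -240/209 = -1.15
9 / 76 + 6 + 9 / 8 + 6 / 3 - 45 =-35.76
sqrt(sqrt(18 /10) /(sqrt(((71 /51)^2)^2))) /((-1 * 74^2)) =-51 * sqrt(3) * 5^(3 /4) /1943980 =-0.00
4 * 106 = 424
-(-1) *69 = 69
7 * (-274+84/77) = -21014/11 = -1910.36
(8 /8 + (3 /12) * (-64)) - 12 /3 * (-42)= 153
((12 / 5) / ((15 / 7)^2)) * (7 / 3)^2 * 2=19208 / 3375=5.69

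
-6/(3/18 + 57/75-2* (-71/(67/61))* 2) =-60300/2607913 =-0.02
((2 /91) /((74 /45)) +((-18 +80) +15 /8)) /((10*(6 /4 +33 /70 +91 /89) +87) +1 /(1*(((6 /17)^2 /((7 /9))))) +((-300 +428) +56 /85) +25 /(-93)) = 32689668956355 /128721916748854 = 0.25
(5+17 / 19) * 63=7056 / 19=371.37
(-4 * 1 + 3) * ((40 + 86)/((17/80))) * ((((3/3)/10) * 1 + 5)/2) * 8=-12096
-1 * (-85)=85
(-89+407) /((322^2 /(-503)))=-79977 /51842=-1.54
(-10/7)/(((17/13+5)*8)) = -65/2296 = -0.03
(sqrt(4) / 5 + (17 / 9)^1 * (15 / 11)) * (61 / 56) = 29951 / 9240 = 3.24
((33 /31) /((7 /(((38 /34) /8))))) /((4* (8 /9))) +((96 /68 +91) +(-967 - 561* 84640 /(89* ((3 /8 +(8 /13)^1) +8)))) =-5061306886701 /84050176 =-60217.68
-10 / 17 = -0.59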